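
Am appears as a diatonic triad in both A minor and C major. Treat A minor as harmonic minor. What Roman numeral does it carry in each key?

The scale of A minor (harmonic minor) is A B C D E F G#; A is degree 1, and the triad built there (A-C-E) is minor, so it is i.
The scale of C major is C D E F G A B; A is degree 6, and the triad built there (A-C-E) is minor, so it is vi.

i in A minor; vi in C major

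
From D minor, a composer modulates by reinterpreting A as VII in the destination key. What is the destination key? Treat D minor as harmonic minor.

B minor

The numeral VII denotes a major triad on scale degree 7. With A on degree 7, the tonic of the new key is B.
Degree 7 carries a major triad in natural-minor keys, so the destination is B minor.
Check: the diatonic triads of B minor (natural minor) are Bm (i), C♯dim (ii°), D (III), Em (iv), F♯m (v), G (VI), A (VII) — A is indeed VII.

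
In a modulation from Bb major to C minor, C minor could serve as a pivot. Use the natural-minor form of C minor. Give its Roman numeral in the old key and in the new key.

The scale of Bb major is Bb C D Eb F G A; C is degree 2, and the triad built there (C-Eb-G) is minor, so it is ii.
The scale of C minor (natural minor) is C D Eb F G Ab Bb; C is degree 1, and the triad built there (C-Eb-G) is minor, so it is i.

ii in Bb major; i in C minor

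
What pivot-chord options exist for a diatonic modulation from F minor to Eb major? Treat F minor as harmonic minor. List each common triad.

Fm

Triads in F minor (harmonic minor): Fm (i), Gdim (ii°), Abaug (III+), Bbm (iv), C (V), Db (VI), Edim (vii°).
Triads in Eb major: Eb (I), Fm (ii), Gm (iii), Ab (IV), Bb (V), Cm (vi), Ddim (vii°).
Shared triads with their functions: Fm (i in F minor, ii in Eb major).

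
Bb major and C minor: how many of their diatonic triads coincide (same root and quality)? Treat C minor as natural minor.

Diatonic triads of Bb major: Bb major (I), C minor (ii), D minor (iii), Eb major (IV), F major (V), G minor (vi), A diminished (vii°).
Diatonic triads of C minor (natural minor): C minor (i), D diminished (ii°), Eb major (III), F minor (iv), G minor (v), Ab major (VI), Bb major (VII).
Matching root and quality in both lists: Bb major, C minor, Eb major, G minor.
That gives 4 common triads.

4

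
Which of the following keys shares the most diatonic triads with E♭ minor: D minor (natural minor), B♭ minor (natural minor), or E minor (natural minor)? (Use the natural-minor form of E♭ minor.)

B♭ minor

Triads of E♭ minor (natural minor): E♭ minor (i), F diminished (ii°), G♭ major (III), A♭ minor (iv), B♭ minor (v), C♭ major (VI), D♭ major (VII).
D minor (natural minor) shares 0: none.
B♭ minor (natural minor) shares 4: E♭m, G♭, B♭m, D♭.
E minor (natural minor) shares 0: none.
The most common triads (4) are shared with B♭ minor.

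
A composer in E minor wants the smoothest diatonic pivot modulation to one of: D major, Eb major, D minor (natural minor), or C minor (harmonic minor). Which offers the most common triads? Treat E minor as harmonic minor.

D minor

Triads of E minor (harmonic minor): Em (i), F#dim (ii°), Gaug (III+), Am (iv), B (V), C (VI), D#dim (vii°).
D major shares 1: Em.
Eb major shares 0: none.
D minor (natural minor) shares 2: Am, C.
C minor (harmonic minor) shares 0: none.
The most common triads (2) are shared with D minor.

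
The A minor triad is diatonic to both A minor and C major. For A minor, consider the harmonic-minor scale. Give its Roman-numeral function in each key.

i in A minor; vi in C major

The scale of A minor (harmonic minor) is A B C D E F G#; A is degree 1, and the triad built there (A-C-E) is minor, so it is i.
The scale of C major is C D E F G A B; A is degree 6, and the triad built there (A-C-E) is minor, so it is vi.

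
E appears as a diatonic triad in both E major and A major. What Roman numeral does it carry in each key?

I in E major; V in A major

The scale of E major is E F# G# A B C# D#; E is degree 1, and the triad built there (E-G#-B) is major, so it is I.
The scale of A major is A B C# D E F# G#; E is degree 5, and the triad built there (E-G#-B) is major, so it is V.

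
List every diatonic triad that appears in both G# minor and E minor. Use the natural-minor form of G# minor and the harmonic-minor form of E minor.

Triads in G# minor (natural minor): G#m (i), A#dim (ii°), B (III), C#m (iv), D#m (v), E (VI), F# (VII).
Triads in E minor (harmonic minor): Em (i), F#dim (ii°), Gaug (III+), Am (iv), B (V), C (VI), D#dim (vii°).
Shared triads with their functions: B (III in G# minor, V in E minor).

B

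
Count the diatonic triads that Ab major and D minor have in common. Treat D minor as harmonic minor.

0

Diatonic triads of Ab major: Ab major (I), Bb minor (ii), C minor (iii), Db major (IV), Eb major (V), F minor (vi), G diminished (vii°).
Diatonic triads of D minor (harmonic minor): D minor (i), E diminished (ii°), F augmented (III+), G minor (iv), A major (V), Bb major (VI), C# diminished (vii°).
No triad has the same root and quality in both keys.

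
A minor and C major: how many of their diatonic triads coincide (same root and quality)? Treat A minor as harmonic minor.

4

Diatonic triads of A minor (harmonic minor): Am (i), Bdim (ii°), Caug (III+), Dm (iv), E (V), F (VI), G#dim (vii°).
Diatonic triads of C major: C (I), Dm (ii), Em (iii), F (IV), G (V), Am (vi), Bdim (vii°).
Matching root and quality in both lists: Am, Bdim, Dm, F.
That gives 4 common triads.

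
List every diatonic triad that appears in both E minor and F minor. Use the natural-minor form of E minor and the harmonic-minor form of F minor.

C

Triads in E minor (natural minor): E minor (i), F♯ diminished (ii°), G major (III), A minor (iv), B minor (v), C major (VI), D major (VII).
Triads in F minor (harmonic minor): F minor (i), G diminished (ii°), A♭ augmented (III+), B♭ minor (iv), C major (V), D♭ major (VI), E diminished (vii°).
Shared triads with their functions: C major (VI in E minor, V in F minor).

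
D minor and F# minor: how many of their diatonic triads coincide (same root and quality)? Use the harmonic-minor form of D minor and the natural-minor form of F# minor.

1

Diatonic triads of D minor (harmonic minor): Dm (i), Edim (ii°), Faug (III+), Gm (iv), A (V), Bb (VI), C#dim (vii°).
Diatonic triads of F# minor (natural minor): F#m (i), G#dim (ii°), A (III), Bm (iv), C#m (v), D (VI), E (VII).
Matching root and quality in both lists: A.
That gives 1 common triad.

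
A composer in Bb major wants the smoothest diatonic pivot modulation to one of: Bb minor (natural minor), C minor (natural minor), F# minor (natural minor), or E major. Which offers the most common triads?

Triads of Bb major: Bb major (I), C minor (ii), D minor (iii), Eb major (IV), F major (V), G minor (vi), A diminished (vii°).
Bb minor (natural minor) shares 0: none.
C minor (natural minor) shares 4: Bb, Cm, Eb, Gm.
F# minor (natural minor) shares 0: none.
E major shares 0: none.
The most common triads (4) are shared with C minor.

C minor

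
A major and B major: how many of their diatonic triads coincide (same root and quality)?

2

Diatonic triads of A major: A major (I), B minor (ii), C# minor (iii), D major (IV), E major (V), F# minor (vi), G# diminished (vii°).
Diatonic triads of B major: B major (I), C# minor (ii), D# minor (iii), E major (IV), F# major (V), G# minor (vi), A# diminished (vii°).
Matching root and quality in both lists: C# minor, E major.
That gives 2 common triads.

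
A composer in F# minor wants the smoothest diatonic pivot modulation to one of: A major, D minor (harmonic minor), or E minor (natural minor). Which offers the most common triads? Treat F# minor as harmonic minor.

A major

Triads of F# minor (harmonic minor): F# minor (i), G# diminished (ii°), A augmented (III+), B minor (iv), C# major (V), D major (VI), E# diminished (vii°).
A major shares 4: F#m, G#dim, Bm, D.
D minor (harmonic minor) shares 0: none.
E minor (natural minor) shares 2: Bm, D.
The most common triads (4) are shared with A major.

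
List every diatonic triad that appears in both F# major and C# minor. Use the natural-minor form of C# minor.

G#m, B

Triads in F# major: F# (I), G#m (ii), A#m (iii), B (IV), C# (V), D#m (vi), E#dim (vii°).
Triads in C# minor (natural minor): C#m (i), D#dim (ii°), E (III), F#m (iv), G#m (v), A (VI), B (VII).
Shared triads with their functions: G#m (ii in F# major, v in C# minor); B (IV in F# major, VII in C# minor).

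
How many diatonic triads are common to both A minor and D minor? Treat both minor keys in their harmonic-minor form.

Diatonic triads of A minor (harmonic minor): Am (i), Bdim (ii°), Caug (III+), Dm (iv), E (V), F (VI), G♯dim (vii°).
Diatonic triads of D minor (harmonic minor): Dm (i), Edim (ii°), Faug (III+), Gm (iv), A (V), B♭ (VI), C♯dim (vii°).
Matching root and quality in both lists: Dm.
That gives 1 common triad.

1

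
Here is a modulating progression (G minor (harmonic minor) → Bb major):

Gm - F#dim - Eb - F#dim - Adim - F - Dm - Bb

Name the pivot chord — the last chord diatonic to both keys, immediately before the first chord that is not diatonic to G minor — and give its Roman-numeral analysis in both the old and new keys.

Chords diatonic to G minor: Gm, Adim, Bbaug, Cm, D, Eb, F#dim.
Reading the progression, the first chord not in that set is F, so the modulation leaves G minor there.
The chord immediately before F is Adim, which is diatonic to both keys: ii° in G minor and vii° in Bb major.

Adim — ii° in G minor, vii° in Bb major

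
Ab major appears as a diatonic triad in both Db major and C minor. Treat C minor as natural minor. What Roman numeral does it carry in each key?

The scale of Db major is Db Eb F Gb Ab Bb C; Ab is degree 5, and the triad built there (Ab-C-Eb) is major, so it is V.
The scale of C minor (natural minor) is C D Eb F G Ab Bb; Ab is degree 6, and the triad built there (Ab-C-Eb) is major, so it is VI.

V in Db major; VI in C minor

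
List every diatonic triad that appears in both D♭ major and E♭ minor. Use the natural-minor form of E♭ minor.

Triads in D♭ major: D♭ (I), E♭m (ii), Fm (iii), G♭ (IV), A♭ (V), B♭m (vi), Cdim (vii°).
Triads in E♭ minor (natural minor): E♭m (i), Fdim (ii°), G♭ (III), A♭m (iv), B♭m (v), C♭ (VI), D♭ (VII).
Shared triads with their functions: D♭ (I in D♭ major, VII in E♭ minor); E♭m (ii in D♭ major, i in E♭ minor); G♭ (IV in D♭ major, III in E♭ minor); B♭m (vi in D♭ major, v in E♭ minor).

D♭, E♭m, G♭, B♭m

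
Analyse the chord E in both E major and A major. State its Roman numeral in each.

I in E major; V in A major

The scale of E major is E F# G# A B C# D#; E is degree 1, and the triad built there (E-G#-B) is major, so it is I.
The scale of A major is A B C# D E F# G#; E is degree 5, and the triad built there (E-G#-B) is major, so it is V.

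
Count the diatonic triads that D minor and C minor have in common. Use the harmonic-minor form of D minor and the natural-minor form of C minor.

Diatonic triads of D minor (harmonic minor): D minor (i), E diminished (ii°), F augmented (III+), G minor (iv), A major (V), Bb major (VI), C# diminished (vii°).
Diatonic triads of C minor (natural minor): C minor (i), D diminished (ii°), Eb major (III), F minor (iv), G minor (v), Ab major (VI), Bb major (VII).
Matching root and quality in both lists: G minor, Bb major.
That gives 2 common triads.

2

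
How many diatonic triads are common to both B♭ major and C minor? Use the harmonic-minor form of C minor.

1

Diatonic triads of B♭ major: B♭ major (I), C minor (ii), D minor (iii), E♭ major (IV), F major (V), G minor (vi), A diminished (vii°).
Diatonic triads of C minor (harmonic minor): C minor (i), D diminished (ii°), E♭ augmented (III+), F minor (iv), G major (V), A♭ major (VI), B diminished (vii°).
Matching root and quality in both lists: C minor.
That gives 1 common triad.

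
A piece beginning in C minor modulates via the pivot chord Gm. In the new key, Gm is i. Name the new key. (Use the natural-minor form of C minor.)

G minor

The numeral i denotes a minor triad on scale degree 1. With G on degree 1, the tonic of the new key is G.
Degree 1 carries a minor triad in minor keys, so the destination is G minor.
Check: the diatonic triads of G minor (natural minor) are Gm (i), Adim (ii°), B♭ (III), Cm (iv), Dm (v), E♭ (VI), F (VII) — Gm is indeed i.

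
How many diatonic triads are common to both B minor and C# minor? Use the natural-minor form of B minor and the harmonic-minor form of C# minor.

2

Diatonic triads of B minor (natural minor): B minor (i), C# diminished (ii°), D major (III), E minor (iv), F# minor (v), G major (VI), A major (VII).
Diatonic triads of C# minor (harmonic minor): C# minor (i), D# diminished (ii°), E augmented (III+), F# minor (iv), G# major (V), A major (VI), B# diminished (vii°).
Matching root and quality in both lists: F# minor, A major.
That gives 2 common triads.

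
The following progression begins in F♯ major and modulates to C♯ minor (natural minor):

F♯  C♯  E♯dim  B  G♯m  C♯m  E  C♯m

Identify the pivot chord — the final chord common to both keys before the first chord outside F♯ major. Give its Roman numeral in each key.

Chords diatonic to F♯ major: F♯, G♯m, A♯m, B, C♯, D♯m, E♯dim.
Reading the progression, the first chord not in that set is C♯m, so the modulation leaves F♯ major there.
The chord immediately before C♯m is G♯m, which is diatonic to both keys: ii in F♯ major and v in C♯ minor.

G♯m — ii in F♯ major, v in C♯ minor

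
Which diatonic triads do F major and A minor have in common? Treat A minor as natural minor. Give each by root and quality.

Triads in F major: F (I), Gm (ii), Am (iii), B♭ (IV), C (V), Dm (vi), Edim (vii°).
Triads in A minor (natural minor): Am (i), Bdim (ii°), C (III), Dm (iv), Em (v), F (VI), G (VII).
Shared triads with their functions: F (I in F major, VI in A minor); Am (iii in F major, i in A minor); C (V in F major, III in A minor); Dm (vi in F major, iv in A minor).

F, Am, C, Dm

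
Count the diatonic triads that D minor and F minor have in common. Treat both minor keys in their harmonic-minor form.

1

Diatonic triads of D minor (harmonic minor): Dm (i), Edim (ii°), Faug (III+), Gm (iv), A (V), Bb (VI), C#dim (vii°).
Diatonic triads of F minor (harmonic minor): Fm (i), Gdim (ii°), Abaug (III+), Bbm (iv), C (V), Db (VI), Edim (vii°).
Matching root and quality in both lists: Edim.
That gives 1 common triad.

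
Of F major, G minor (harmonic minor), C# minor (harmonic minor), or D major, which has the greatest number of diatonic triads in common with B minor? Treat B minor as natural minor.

D major

Triads of B minor (natural minor): Bm (i), C#dim (ii°), D (III), Em (iv), F#m (v), G (VI), A (VII).
F major shares 0: none.
G minor (harmonic minor) shares 1: D.
C# minor (harmonic minor) shares 2: F#m, A.
D major shares 7: Bm, C#dim, D, Em, F#m, G, A.
The most common triads (7) are shared with D major.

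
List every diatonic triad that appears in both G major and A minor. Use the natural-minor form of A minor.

Triads in G major: G (I), Am (ii), Bm (iii), C (IV), D (V), Em (vi), F#dim (vii°).
Triads in A minor (natural minor): Am (i), Bdim (ii°), C (III), Dm (iv), Em (v), F (VI), G (VII).
Shared triads with their functions: G (I in G major, VII in A minor); Am (ii in G major, i in A minor); C (IV in G major, III in A minor); Em (vi in G major, v in A minor).

G, Am, C, Em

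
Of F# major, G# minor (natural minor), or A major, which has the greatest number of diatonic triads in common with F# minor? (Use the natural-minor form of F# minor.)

A major

Triads of F# minor (natural minor): F#m (i), G#dim (ii°), A (III), Bm (iv), C#m (v), D (VI), E (VII).
F# major shares 0: none.
G# minor (natural minor) shares 2: C#m, E.
A major shares 7: F#m, G#dim, A, Bm, C#m, D, E.
The most common triads (7) are shared with A major.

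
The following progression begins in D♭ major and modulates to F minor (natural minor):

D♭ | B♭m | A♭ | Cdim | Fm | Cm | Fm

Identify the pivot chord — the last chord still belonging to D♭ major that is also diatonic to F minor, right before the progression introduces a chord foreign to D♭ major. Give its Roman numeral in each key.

Fm — iii in D♭ major, i in F minor

Chords diatonic to D♭ major: D♭, E♭m, Fm, G♭, A♭, B♭m, Cdim.
Reading the progression, the first chord not in that set is Cm, so the modulation leaves D♭ major there.
The chord immediately before Cm is Fm, which is diatonic to both keys: iii in D♭ major and i in F minor.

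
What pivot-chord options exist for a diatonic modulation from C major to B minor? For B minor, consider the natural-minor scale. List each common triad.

Triads in C major: C (I), Dm (ii), Em (iii), F (IV), G (V), Am (vi), Bdim (vii°).
Triads in B minor (natural minor): Bm (i), C#dim (ii°), D (III), Em (iv), F#m (v), G (VI), A (VII).
Shared triads with their functions: Em (iii in C major, iv in B minor); G (V in C major, VI in B minor).

Em, G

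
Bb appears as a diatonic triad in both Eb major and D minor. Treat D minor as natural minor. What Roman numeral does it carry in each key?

The scale of Eb major is Eb F G Ab Bb C D; Bb is degree 5, and the triad built there (Bb-D-F) is major, so it is V.
The scale of D minor (natural minor) is D E F G A Bb C; Bb is degree 6, and the triad built there (Bb-D-F) is major, so it is VI.

V in Eb major; VI in D minor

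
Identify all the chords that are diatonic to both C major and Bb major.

Dm, F

Triads in C major: C (I), Dm (ii), Em (iii), F (IV), G (V), Am (vi), Bdim (vii°).
Triads in Bb major: Bb (I), Cm (ii), Dm (iii), Eb (IV), F (V), Gm (vi), Adim (vii°).
Shared triads with their functions: Dm (ii in C major, iii in Bb major); F (IV in C major, V in Bb major).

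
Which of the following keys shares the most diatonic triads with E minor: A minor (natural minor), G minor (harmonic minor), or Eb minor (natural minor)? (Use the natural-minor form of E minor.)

Triads of E minor (natural minor): Em (i), F#dim (ii°), G (III), Am (iv), Bm (v), C (VI), D (VII).
A minor (natural minor) shares 4: Em, G, Am, C.
G minor (harmonic minor) shares 2: F#dim, D.
Eb minor (natural minor) shares 0: none.
The most common triads (4) are shared with A minor.

A minor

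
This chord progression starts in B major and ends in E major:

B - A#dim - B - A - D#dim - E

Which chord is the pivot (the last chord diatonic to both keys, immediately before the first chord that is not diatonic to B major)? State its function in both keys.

Chords diatonic to B major: B, C#m, D#m, E, F#, G#m, A#dim.
Reading the progression, the first chord not in that set is A, so the modulation leaves B major there.
The chord immediately before A is B, which is diatonic to both keys: I in B major and V in E major.

B — I in B major, V in E major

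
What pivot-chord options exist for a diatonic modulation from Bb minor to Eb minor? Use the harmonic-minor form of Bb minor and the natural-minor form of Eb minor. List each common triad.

Bbm, Ebm, Gb

Triads in Bb minor (harmonic minor): Bb minor (i), C diminished (ii°), Db augmented (III+), Eb minor (iv), F major (V), Gb major (VI), A diminished (vii°).
Triads in Eb minor (natural minor): Eb minor (i), F diminished (ii°), Gb major (III), Ab minor (iv), Bb minor (v), Cb major (VI), Db major (VII).
Shared triads with their functions: Bb minor (i in Bb minor, v in Eb minor); Eb minor (iv in Bb minor, i in Eb minor); Gb major (VI in Bb minor, III in Eb minor).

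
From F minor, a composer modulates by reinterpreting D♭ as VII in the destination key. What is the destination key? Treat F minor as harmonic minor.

E♭ minor

The numeral VII denotes a major triad on scale degree 7. With D♭ on degree 7, the tonic of the new key is E♭.
Degree 7 carries a major triad in natural-minor keys, so the destination is E♭ minor.
Check: the diatonic triads of E♭ minor (natural minor) are E♭m (i), Fdim (ii°), G♭ (III), A♭m (iv), B♭m (v), C♭ (VI), D♭ (VII) — D♭ is indeed VII.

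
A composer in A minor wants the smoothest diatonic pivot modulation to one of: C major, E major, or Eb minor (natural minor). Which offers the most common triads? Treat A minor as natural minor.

C major

Triads of A minor (natural minor): Am (i), Bdim (ii°), C (III), Dm (iv), Em (v), F (VI), G (VII).
C major shares 7: Am, Bdim, C, Dm, Em, F, G.
E major shares 0: none.
Eb minor (natural minor) shares 0: none.
The most common triads (7) are shared with C major.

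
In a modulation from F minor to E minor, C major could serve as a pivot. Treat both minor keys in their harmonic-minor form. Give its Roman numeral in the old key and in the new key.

The scale of F minor (harmonic minor) is F G A♭ B♭ C D♭ E; C is degree 5, and the triad built there (C-E-G) is major, so it is V.
The scale of E minor (harmonic minor) is E F♯ G A B C D♯; C is degree 6, and the triad built there (C-E-G) is major, so it is VI.

V in F minor; VI in E minor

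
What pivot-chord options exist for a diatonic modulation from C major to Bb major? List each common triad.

Dm, F

Triads in C major: C (I), Dm (ii), Em (iii), F (IV), G (V), Am (vi), Bdim (vii°).
Triads in Bb major: Bb (I), Cm (ii), Dm (iii), Eb (IV), F (V), Gm (vi), Adim (vii°).
Shared triads with their functions: Dm (ii in C major, iii in Bb major); F (IV in C major, V in Bb major).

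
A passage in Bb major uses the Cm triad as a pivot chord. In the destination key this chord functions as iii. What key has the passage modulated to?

Ab major

The numeral iii denotes a minor triad on scale degree 3. With C on degree 3, the tonic of the new key is Ab.
Degree 3 carries a minor triad in major keys, so the destination is Ab major.
Check: the diatonic triads of Ab major are Ab (I), Bbm (ii), Cm (iii), Db (IV), Eb (V), Fm (vi), Gdim (vii°) — Cm is indeed iii.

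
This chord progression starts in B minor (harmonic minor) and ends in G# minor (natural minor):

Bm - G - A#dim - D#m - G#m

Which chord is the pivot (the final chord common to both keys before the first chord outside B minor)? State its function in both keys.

A#dim — vii° in B minor, ii° in G# minor

Chords diatonic to B minor: Bm, C#dim, Daug, Em, F#, G, A#dim.
Reading the progression, the first chord not in that set is D#m, so the modulation leaves B minor there.
The chord immediately before D#m is A#dim, which is diatonic to both keys: vii° in B minor and ii° in G# minor.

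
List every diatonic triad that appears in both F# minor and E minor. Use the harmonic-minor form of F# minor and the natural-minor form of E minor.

Triads in F# minor (harmonic minor): F#m (i), G#dim (ii°), Aaug (III+), Bm (iv), C# (V), D (VI), E#dim (vii°).
Triads in E minor (natural minor): Em (i), F#dim (ii°), G (III), Am (iv), Bm (v), C (VI), D (VII).
Shared triads with their functions: Bm (iv in F# minor, v in E minor); D (VI in F# minor, VII in E minor).

Bm, D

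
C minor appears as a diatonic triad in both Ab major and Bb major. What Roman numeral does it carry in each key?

The scale of Ab major is Ab Bb C Db Eb F G; C is degree 3, and the triad built there (C-Eb-G) is minor, so it is iii.
The scale of Bb major is Bb C D Eb F G A; C is degree 2, and the triad built there (C-Eb-G) is minor, so it is ii.

iii in Ab major; ii in Bb major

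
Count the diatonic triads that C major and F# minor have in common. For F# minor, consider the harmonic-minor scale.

0

Diatonic triads of C major: C (I), Dm (ii), Em (iii), F (IV), G (V), Am (vi), Bdim (vii°).
Diatonic triads of F# minor (harmonic minor): F#m (i), G#dim (ii°), Aaug (III+), Bm (iv), C# (V), D (VI), E#dim (vii°).
No triad has the same root and quality in both keys.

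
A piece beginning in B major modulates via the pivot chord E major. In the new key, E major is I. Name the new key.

The numeral I denotes a major triad on scale degree 1. With E on degree 1, the tonic of the new key is E.
Degree 1 carries a major triad in major keys, so the destination is E major.
Check: the diatonic triads of E major are E (I), F♯m (ii), G♯m (iii), A (IV), B (V), C♯m (vi), D♯dim (vii°) — E major is indeed I.

E major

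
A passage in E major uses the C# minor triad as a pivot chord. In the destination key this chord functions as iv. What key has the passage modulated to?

G# minor

The numeral iv denotes a minor triad on scale degree 4. With C# on degree 4, the tonic of the new key is G#.
Degree 4 carries a minor triad in minor keys, so the destination is G# minor.
Check: the diatonic triads of G# minor (natural minor) are G#m (i), A#dim (ii°), B (III), C#m (iv), D#m (v), E (VI), F# (VII) — C# minor is indeed iv.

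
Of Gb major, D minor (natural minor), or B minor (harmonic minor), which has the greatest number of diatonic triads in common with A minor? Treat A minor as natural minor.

Triads of A minor (natural minor): A minor (i), B diminished (ii°), C major (III), D minor (iv), E minor (v), F major (VI), G major (VII).
Gb major shares 0: none.
D minor (natural minor) shares 4: Am, C, Dm, F.
B minor (harmonic minor) shares 2: Em, G.
The most common triads (4) are shared with D minor.

D minor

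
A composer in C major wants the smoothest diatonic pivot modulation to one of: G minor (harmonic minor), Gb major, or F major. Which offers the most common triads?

F major

Triads of C major: C (I), Dm (ii), Em (iii), F (IV), G (V), Am (vi), Bdim (vii°).
G minor (harmonic minor) shares 0: none.
Gb major shares 0: none.
F major shares 4: C, Dm, F, Am.
The most common triads (4) are shared with F major.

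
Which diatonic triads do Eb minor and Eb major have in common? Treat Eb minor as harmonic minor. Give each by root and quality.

Bb, Ddim

Triads in Eb minor (harmonic minor): Eb minor (i), F diminished (ii°), Gb augmented (III+), Ab minor (iv), Bb major (V), Cb major (VI), D diminished (vii°).
Triads in Eb major: Eb major (I), F minor (ii), G minor (iii), Ab major (IV), Bb major (V), C minor (vi), D diminished (vii°).
Shared triads with their functions: Bb major (V in Eb minor, V in Eb major); D diminished (vii° in Eb minor, vii° in Eb major).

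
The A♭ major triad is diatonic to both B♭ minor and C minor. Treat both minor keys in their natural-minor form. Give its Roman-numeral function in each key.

VII in B♭ minor; VI in C minor

The scale of B♭ minor (natural minor) is B♭ C D♭ E♭ F G♭ A♭; A♭ is degree 7, and the triad built there (A♭-C-E♭) is major, so it is VII.
The scale of C minor (natural minor) is C D E♭ F G A♭ B♭; A♭ is degree 6, and the triad built there (A♭-C-E♭) is major, so it is VI.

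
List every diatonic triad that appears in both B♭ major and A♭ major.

Triads in B♭ major: B♭ (I), Cm (ii), Dm (iii), E♭ (IV), F (V), Gm (vi), Adim (vii°).
Triads in A♭ major: A♭ (I), B♭m (ii), Cm (iii), D♭ (IV), E♭ (V), Fm (vi), Gdim (vii°).
Shared triads with their functions: Cm (ii in B♭ major, iii in A♭ major); E♭ (IV in B♭ major, V in A♭ major).

Cm, E♭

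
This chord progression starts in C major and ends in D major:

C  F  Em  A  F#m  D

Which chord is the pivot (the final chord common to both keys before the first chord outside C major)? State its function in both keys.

Em — iii in C major, ii in D major

Chords diatonic to C major: C, Dm, Em, F, G, Am, Bdim.
Reading the progression, the first chord not in that set is A, so the modulation leaves C major there.
The chord immediately before A is Em, which is diatonic to both keys: iii in C major and ii in D major.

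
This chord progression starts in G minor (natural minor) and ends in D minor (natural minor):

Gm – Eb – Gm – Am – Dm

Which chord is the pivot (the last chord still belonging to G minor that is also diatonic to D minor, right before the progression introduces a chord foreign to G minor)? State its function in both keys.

Gm — i in G minor, iv in D minor

Chords diatonic to G minor: Gm, Adim, Bb, Cm, Dm, Eb, F.
Reading the progression, the first chord not in that set is Am, so the modulation leaves G minor there.
The chord immediately before Am is Gm, which is diatonic to both keys: i in G minor and iv in D minor.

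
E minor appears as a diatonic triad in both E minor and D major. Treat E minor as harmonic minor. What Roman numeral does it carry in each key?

The scale of E minor (harmonic minor) is E F# G A B C D#; E is degree 1, and the triad built there (E-G-B) is minor, so it is i.
The scale of D major is D E F# G A B C#; E is degree 2, and the triad built there (E-G-B) is minor, so it is ii.

i in E minor; ii in D major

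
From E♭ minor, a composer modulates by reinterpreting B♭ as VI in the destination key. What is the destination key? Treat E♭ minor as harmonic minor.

The numeral VI denotes a major triad on scale degree 6. With B♭ on degree 6, the tonic of the new key is D.
Degree 6 carries a major triad in minor keys, so the destination is D minor.
Check: the diatonic triads of D minor (natural minor) are Dm (i), Edim (ii°), F (III), Gm (iv), Am (v), B♭ (VI), C (VII) — B♭ is indeed VI.

D minor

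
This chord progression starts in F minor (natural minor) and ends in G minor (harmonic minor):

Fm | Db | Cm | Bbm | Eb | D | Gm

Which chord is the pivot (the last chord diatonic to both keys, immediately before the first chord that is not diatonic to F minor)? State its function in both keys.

Chords diatonic to F minor: Fm, Gdim, Ab, Bbm, Cm, Db, Eb.
Reading the progression, the first chord not in that set is D, so the modulation leaves F minor there.
The chord immediately before D is Eb, which is diatonic to both keys: VII in F minor and VI in G minor.

Eb — VII in F minor, VI in G minor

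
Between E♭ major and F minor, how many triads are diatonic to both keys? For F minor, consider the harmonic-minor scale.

1

Diatonic triads of E♭ major: E♭ (I), Fm (ii), Gm (iii), A♭ (IV), B♭ (V), Cm (vi), Ddim (vii°).
Diatonic triads of F minor (harmonic minor): Fm (i), Gdim (ii°), A♭aug (III+), B♭m (iv), C (V), D♭ (VI), Edim (vii°).
Matching root and quality in both lists: Fm.
That gives 1 common triad.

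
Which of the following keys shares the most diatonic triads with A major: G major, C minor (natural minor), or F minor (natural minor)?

G major

Triads of A major: A major (I), B minor (ii), C♯ minor (iii), D major (IV), E major (V), F♯ minor (vi), G♯ diminished (vii°).
G major shares 2: Bm, D.
C minor (natural minor) shares 0: none.
F minor (natural minor) shares 0: none.
The most common triads (2) are shared with G major.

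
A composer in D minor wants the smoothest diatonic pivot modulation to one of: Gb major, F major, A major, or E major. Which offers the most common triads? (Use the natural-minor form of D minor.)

F major

Triads of D minor (natural minor): D minor (i), E diminished (ii°), F major (III), G minor (iv), A minor (v), Bb major (VI), C major (VII).
Gb major shares 0: none.
F major shares 7: Dm, Edim, F, Gm, Am, Bb, C.
A major shares 0: none.
E major shares 0: none.
The most common triads (7) are shared with F major.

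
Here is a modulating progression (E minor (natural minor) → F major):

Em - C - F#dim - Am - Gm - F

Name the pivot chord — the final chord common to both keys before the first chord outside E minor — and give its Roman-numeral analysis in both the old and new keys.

Chords diatonic to E minor: Em, F#dim, G, Am, Bm, C, D.
Reading the progression, the first chord not in that set is Gm, so the modulation leaves E minor there.
The chord immediately before Gm is Am, which is diatonic to both keys: iv in E minor and iii in F major.

Am — iv in E minor, iii in F major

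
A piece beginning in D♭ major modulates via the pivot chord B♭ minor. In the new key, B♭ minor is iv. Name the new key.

F minor

The numeral iv denotes a minor triad on scale degree 4. With B♭ on degree 4, the tonic of the new key is F.
Degree 4 carries a minor triad in minor keys, so the destination is F minor.
Check: the diatonic triads of F minor (natural minor) are Fm (i), Gdim (ii°), A♭ (III), B♭m (iv), Cm (v), D♭ (VI), E♭ (VII) — B♭ minor is indeed iv.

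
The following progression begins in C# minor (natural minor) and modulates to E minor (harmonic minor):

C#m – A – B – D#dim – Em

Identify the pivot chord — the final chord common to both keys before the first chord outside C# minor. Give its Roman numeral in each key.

Chords diatonic to C# minor: C#m, D#dim, E, F#m, G#m, A, B.
Reading the progression, the first chord not in that set is Em, so the modulation leaves C# minor there.
The chord immediately before Em is D#dim, which is diatonic to both keys: ii° in C# minor and vii° in E minor.

D#dim — ii° in C# minor, vii° in E minor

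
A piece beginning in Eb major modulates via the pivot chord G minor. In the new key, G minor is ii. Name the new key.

The numeral ii denotes a minor triad on scale degree 2. With G on degree 2, the tonic of the new key is F.
Degree 2 carries a minor triad in major keys, so the destination is F major.
Check: the diatonic triads of F major are F (I), Gm (ii), Am (iii), Bb (IV), C (V), Dm (vi), Edim (vii°) — G minor is indeed ii.

F major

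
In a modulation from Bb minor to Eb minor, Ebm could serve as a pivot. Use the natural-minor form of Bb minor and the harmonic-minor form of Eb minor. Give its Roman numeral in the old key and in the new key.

iv in Bb minor; i in Eb minor

The scale of Bb minor (natural minor) is Bb C Db Eb F Gb Ab; Eb is degree 4, and the triad built there (Eb-Gb-Bb) is minor, so it is iv.
The scale of Eb minor (harmonic minor) is Eb F Gb Ab Bb Cb D; Eb is degree 1, and the triad built there (Eb-Gb-Bb) is minor, so it is i.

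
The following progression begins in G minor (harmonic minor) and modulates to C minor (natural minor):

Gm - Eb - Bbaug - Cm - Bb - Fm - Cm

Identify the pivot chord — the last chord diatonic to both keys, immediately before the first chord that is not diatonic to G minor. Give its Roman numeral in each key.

Cm — iv in G minor, i in C minor

Chords diatonic to G minor: Gm, Adim, Bbaug, Cm, D, Eb, F#dim.
Reading the progression, the first chord not in that set is Bb, so the modulation leaves G minor there.
The chord immediately before Bb is Cm, which is diatonic to both keys: iv in G minor and i in C minor.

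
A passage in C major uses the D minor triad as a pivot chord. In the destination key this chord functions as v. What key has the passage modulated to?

The numeral v denotes a minor triad on scale degree 5. With D on degree 5, the tonic of the new key is G.
Degree 5 carries a minor triad in natural-minor keys, so the destination is G minor.
Check: the diatonic triads of G minor (natural minor) are Gm (i), Adim (ii°), Bb (III), Cm (iv), Dm (v), Eb (VI), F (VII) — D minor is indeed v.

G minor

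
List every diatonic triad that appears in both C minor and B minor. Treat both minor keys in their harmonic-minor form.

Triads in C minor (harmonic minor): Cm (i), Ddim (ii°), Ebaug (III+), Fm (iv), G (V), Ab (VI), Bdim (vii°).
Triads in B minor (harmonic minor): Bm (i), C#dim (ii°), Daug (III+), Em (iv), F# (V), G (VI), A#dim (vii°).
Shared triads with their functions: G (V in C minor, VI in B minor).

G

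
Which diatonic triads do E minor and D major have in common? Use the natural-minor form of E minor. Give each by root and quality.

Em, G, Bm, D

Triads in E minor (natural minor): Em (i), F#dim (ii°), G (III), Am (iv), Bm (v), C (VI), D (VII).
Triads in D major: D (I), Em (ii), F#m (iii), G (IV), A (V), Bm (vi), C#dim (vii°).
Shared triads with their functions: Em (i in E minor, ii in D major); G (III in E minor, IV in D major); Bm (v in E minor, vi in D major); D (VII in E minor, I in D major).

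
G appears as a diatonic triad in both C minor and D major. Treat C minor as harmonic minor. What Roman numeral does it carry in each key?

V in C minor; IV in D major

The scale of C minor (harmonic minor) is C D Eb F G Ab B; G is degree 5, and the triad built there (G-B-D) is major, so it is V.
The scale of D major is D E F# G A B C#; G is degree 4, and the triad built there (G-B-D) is major, so it is IV.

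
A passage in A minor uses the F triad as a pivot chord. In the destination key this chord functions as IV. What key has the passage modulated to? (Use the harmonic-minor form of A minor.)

C major

The numeral IV denotes a major triad on scale degree 4. With F on degree 4, the tonic of the new key is C.
Degree 4 carries a major triad in major keys, so the destination is C major.
Check: the diatonic triads of C major are C (I), Dm (ii), Em (iii), F (IV), G (V), Am (vi), Bdim (vii°) — F is indeed IV.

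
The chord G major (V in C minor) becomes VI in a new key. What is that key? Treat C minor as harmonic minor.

B minor

The numeral VI denotes a major triad on scale degree 6. With G on degree 6, the tonic of the new key is B.
Degree 6 carries a major triad in minor keys, so the destination is B minor.
Check: the diatonic triads of B minor (natural minor) are Bm (i), C♯dim (ii°), D (III), Em (iv), F♯m (v), G (VI), A (VII) — G major is indeed VI.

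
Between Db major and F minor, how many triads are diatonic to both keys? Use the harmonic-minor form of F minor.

3

Diatonic triads of Db major: Db (I), Ebm (ii), Fm (iii), Gb (IV), Ab (V), Bbm (vi), Cdim (vii°).
Diatonic triads of F minor (harmonic minor): Fm (i), Gdim (ii°), Abaug (III+), Bbm (iv), C (V), Db (VI), Edim (vii°).
Matching root and quality in both lists: Db, Fm, Bbm.
That gives 3 common triads.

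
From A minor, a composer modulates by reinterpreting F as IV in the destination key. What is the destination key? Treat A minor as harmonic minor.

C major

The numeral IV denotes a major triad on scale degree 4. With F on degree 4, the tonic of the new key is C.
Degree 4 carries a major triad in major keys, so the destination is C major.
Check: the diatonic triads of C major are C (I), Dm (ii), Em (iii), F (IV), G (V), Am (vi), Bdim (vii°) — F is indeed IV.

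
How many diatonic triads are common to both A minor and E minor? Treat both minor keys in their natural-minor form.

4

Diatonic triads of A minor (natural minor): Am (i), Bdim (ii°), C (III), Dm (iv), Em (v), F (VI), G (VII).
Diatonic triads of E minor (natural minor): Em (i), F#dim (ii°), G (III), Am (iv), Bm (v), C (VI), D (VII).
Matching root and quality in both lists: Am, C, Em, G.
That gives 4 common triads.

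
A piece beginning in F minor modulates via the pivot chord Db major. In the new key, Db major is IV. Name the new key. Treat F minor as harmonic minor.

The numeral IV denotes a major triad on scale degree 4. With Db on degree 4, the tonic of the new key is Ab.
Degree 4 carries a major triad in major keys, so the destination is Ab major.
Check: the diatonic triads of Ab major are Ab (I), Bbm (ii), Cm (iii), Db (IV), Eb (V), Fm (vi), Gdim (vii°) — Db major is indeed IV.

Ab major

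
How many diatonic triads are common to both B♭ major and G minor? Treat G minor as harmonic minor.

Diatonic triads of B♭ major: B♭ major (I), C minor (ii), D minor (iii), E♭ major (IV), F major (V), G minor (vi), A diminished (vii°).
Diatonic triads of G minor (harmonic minor): G minor (i), A diminished (ii°), B♭ augmented (III+), C minor (iv), D major (V), E♭ major (VI), F♯ diminished (vii°).
Matching root and quality in both lists: C minor, E♭ major, G minor, A diminished.
That gives 4 common triads.

4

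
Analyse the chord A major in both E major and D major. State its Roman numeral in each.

IV in E major; V in D major

The scale of E major is E F# G# A B C# D#; A is degree 4, and the triad built there (A-C#-E) is major, so it is IV.
The scale of D major is D E F# G A B C#; A is degree 5, and the triad built there (A-C#-E) is major, so it is V.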